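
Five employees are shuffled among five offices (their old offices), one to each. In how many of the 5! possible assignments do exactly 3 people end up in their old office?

Pick the 3 fixed positions: C(5,3) = 10 ways.
The other 2 form a derangement: !2 = 1.
Total: 10 × 1 = 10.

10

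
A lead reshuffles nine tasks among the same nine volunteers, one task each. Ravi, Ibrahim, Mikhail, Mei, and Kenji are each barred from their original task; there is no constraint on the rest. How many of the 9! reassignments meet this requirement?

205056

Inclusion-exclusion on the 5 forbidden self-matches:
Σ_{j=0}^{5} (-1)^j C(5,j)(9-j)!
= C(5,0)·9! - C(5,1)·8! + C(5,2)·7! - C(5,3)·6! + C(5,4)·5! - C(5,5)·4!
= 362880 - 201600 + 50400 - 7200 + 600 - 24
= 205056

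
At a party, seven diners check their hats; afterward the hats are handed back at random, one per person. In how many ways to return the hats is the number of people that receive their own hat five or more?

22

# with exactly i fixed is C(7,i)·!(7-i); sum over i=5..7:
  i=5: C(7,5)·!2 = 21·1 = 21
  i=6: C(7,6)·!1 = 7·0 = 0
  i=7: C(7,7)·!0 = 1·1 = 1
Total = 22.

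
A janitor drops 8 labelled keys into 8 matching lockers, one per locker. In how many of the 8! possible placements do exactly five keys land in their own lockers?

112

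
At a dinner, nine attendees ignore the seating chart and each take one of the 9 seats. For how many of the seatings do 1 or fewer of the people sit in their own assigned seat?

266993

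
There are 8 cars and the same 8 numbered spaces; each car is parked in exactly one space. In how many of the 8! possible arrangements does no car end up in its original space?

14833

The number of derangements of 8 is !8 = Σ_{k=0}^{8} (-1)^k·8!/k!
= 8! - 8!/1! + 8!/2! - 8!/3! + 8!/4! - 8!/5! + 8!/6! - 8!/7! + 8!/8!
= 40320 - 40320 + 20160 - 6720 + 1680 - 336 + 56 - 8 + 1
= 14833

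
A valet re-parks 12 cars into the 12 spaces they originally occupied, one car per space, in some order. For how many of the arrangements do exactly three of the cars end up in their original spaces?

29369120

Choose which 3 of the 12 are fixed: C(12,3) = 220.
The other 9 form a derangement: !9 = 133496.
Total: 220 × 133496 = 29369120.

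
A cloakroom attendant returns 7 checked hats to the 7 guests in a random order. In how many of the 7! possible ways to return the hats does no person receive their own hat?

1854

!7 is the nearest integer to 7!/e.
7! = 5040, and 5040/e ≈ 1854.11, so !7 = 1854.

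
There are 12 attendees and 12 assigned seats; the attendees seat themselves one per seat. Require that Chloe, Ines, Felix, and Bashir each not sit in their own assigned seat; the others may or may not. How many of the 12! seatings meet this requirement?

339696000

Inclusion-exclusion on the 4 forbidden self-matches:
Σ_{j=0}^{4} (-1)^j C(4,j)(12-j)!
= C(4,0)·12! - C(4,1)·11! + C(4,2)·10! - C(4,3)·9! + C(4,4)·8!
= 479001600 - 159667200 + 21772800 - 1451520 + 40320
= 339696000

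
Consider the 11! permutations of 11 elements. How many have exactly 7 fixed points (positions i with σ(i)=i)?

Pick the 7 fixed positions: C(11,7) = 330 ways.
The remaining 4 must be deranged: !4 = 9.
Total: 330 × 9 = 2970.

2970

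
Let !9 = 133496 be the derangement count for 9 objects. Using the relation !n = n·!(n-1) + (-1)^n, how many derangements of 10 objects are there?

!10 = 10·133496 + 1 = 1334961.

1334961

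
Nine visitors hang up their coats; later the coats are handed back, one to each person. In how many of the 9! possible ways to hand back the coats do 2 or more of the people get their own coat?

95887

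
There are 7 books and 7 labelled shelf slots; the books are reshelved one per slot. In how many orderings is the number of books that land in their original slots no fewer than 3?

# with exactly i fixed is C(7,i)·!(7-i); sum over i=3..7:
  i=3: C(7,3)·!4 = 35·9 = 315
  i=4: C(7,4)·!3 = 35·2 = 70
  i=5: C(7,5)·!2 = 21·1 = 21
  i=6: C(7,6)·!1 = 7·0 = 0
  i=7: C(7,7)·!0 = 1·1 = 1
Total = 407.

407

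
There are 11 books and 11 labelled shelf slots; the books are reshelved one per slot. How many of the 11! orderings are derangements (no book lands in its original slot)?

14684570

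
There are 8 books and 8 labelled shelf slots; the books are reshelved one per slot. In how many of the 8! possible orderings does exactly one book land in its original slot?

Pick the single fixed position: C(8,1) = 8 ways.
The remaining 7 must be deranged: !7 = 1854.
Total: 8 × 1854 = 14832.

14832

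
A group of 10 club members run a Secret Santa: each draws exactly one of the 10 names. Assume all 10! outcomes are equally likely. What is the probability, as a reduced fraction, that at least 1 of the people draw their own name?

28319/44800

Favorable outcomes: Σ_{i≥1} C(10,i)·!(10-i) = 10·133496 + 45·14833 + 120·1854 + 210·265 + 252·44 + 210·9 + 120·2 + 45·1 + 10·0 + 1·1 = 2293839.
Total outcomes: 10! = 3628800.
Probability = 2293839/3628800 = 28319/44800.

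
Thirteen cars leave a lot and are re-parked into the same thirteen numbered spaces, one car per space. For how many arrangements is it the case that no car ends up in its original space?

!13 is the nearest integer to 13!/e.
13! = 6227020800, and 6227020800/e ≈ 2290792932.07, so !13 = 2290792932.

2290792932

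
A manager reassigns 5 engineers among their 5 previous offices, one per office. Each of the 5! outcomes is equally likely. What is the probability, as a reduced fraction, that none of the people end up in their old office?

11/30

Favorable outcomes: !5 = 44.
Total outcomes: 5! = 120.
Probability = 44/120 = 11/30.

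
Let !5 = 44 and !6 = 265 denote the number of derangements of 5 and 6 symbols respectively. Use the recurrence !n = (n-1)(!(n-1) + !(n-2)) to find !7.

1854

!7 = (7-1)·(!6 + !5) = 6·(265 + 44) = 6·309 = 1854.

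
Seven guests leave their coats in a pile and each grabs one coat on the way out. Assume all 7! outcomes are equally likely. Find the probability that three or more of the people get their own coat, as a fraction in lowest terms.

407/5040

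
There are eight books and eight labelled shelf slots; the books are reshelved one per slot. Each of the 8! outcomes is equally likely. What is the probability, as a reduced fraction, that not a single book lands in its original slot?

2119/5760

Favorable outcomes: !8 = 14833.
Total outcomes: 8! = 40320.
Probability = 14833/40320 = 2119/5760.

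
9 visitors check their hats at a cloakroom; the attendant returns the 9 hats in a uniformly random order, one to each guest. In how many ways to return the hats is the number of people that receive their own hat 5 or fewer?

362675

Sum C(9,i)·!(9-i) for i = 0..5:
  i=0: C(9,0)·!9 = 1·133496 = 133496
  i=1: C(9,1)·!8 = 9·14833 = 133497
  i=2: C(9,2)·!7 = 36·1854 = 66744
  i=3: C(9,3)·!6 = 84·265 = 22260
  i=4: C(9,4)·!5 = 126·44 = 5544
  i=5: C(9,5)·!4 = 126·9 = 1134
Total = 362675.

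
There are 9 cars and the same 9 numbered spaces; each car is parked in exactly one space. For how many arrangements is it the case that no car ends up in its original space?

133496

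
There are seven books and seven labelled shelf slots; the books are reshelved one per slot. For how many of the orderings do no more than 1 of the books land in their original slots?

Sum C(7,i)·!(7-i) for i = 0..1:
  i=0: C(7,0)·!7 = 1·1854 = 1854
  i=1: C(7,1)·!6 = 7·265 = 1855
Total = 3709.

3709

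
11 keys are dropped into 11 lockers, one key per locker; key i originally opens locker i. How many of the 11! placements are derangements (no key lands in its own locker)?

14684570

Recurrence: !11 = 11·!10 + (-1)^11.
!11 = 11·1334961 - 1 = 14684570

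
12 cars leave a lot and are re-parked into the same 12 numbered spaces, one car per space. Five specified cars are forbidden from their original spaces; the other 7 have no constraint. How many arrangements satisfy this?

312273360

Let A_j be the event that the j-th constrained one is fixed. By inclusion-exclusion over the 5 events:
Σ_{j=0}^{5} (-1)^j C(5,j)(12-j)!
= C(5,0)·12! - C(5,1)·11! + C(5,2)·10! - C(5,3)·9! + C(5,4)·8! - C(5,5)·7!
= 479001600 - 199584000 + 36288000 - 3628800 + 201600 - 5040
= 312273360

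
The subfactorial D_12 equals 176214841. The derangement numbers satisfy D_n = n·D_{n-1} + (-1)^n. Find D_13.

D_13 = 13·176214841 - 1 = 2290792932.

2290792932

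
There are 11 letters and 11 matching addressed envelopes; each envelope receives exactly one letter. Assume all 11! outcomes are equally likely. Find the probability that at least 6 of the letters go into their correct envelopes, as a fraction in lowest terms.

5921/9979200

Favorable outcomes: Σ_{i≥6} C(11,i)·!(11-i) = 462·44 + 330·9 + 165·2 + 55·1 + 11·0 + 1·1 = 23684.
Total outcomes: 11! = 39916800.
Probability = 23684/39916800 = 5921/9979200.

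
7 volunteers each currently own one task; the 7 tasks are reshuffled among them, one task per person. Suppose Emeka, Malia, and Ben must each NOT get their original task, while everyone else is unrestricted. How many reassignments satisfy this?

Let A_j be the event that the j-th constrained one is fixed. By inclusion-exclusion over the 3 events:
Σ_{j=0}^{3} (-1)^j C(3,j)(7-j)!
= C(3,0)·7! - C(3,1)·6! + C(3,2)·5! - C(3,3)·4!
= 5040 - 2160 + 360 - 24
= 3216

3216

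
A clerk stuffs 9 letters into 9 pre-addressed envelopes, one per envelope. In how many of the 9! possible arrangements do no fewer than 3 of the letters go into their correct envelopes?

# with exactly i fixed is C(9,i)·!(9-i); sum over i=3..9:
  i=3: C(9,3)·!6 = 84·265 = 22260
  i=4: C(9,4)·!5 = 126·44 = 5544
  i=5: C(9,5)·!4 = 126·9 = 1134
  i=6: C(9,6)·!3 = 84·2 = 168
  i=7: C(9,7)·!2 = 36·1 = 36
  i=8: C(9,8)·!1 = 9·0 = 0
  i=9: C(9,9)·!0 = 1·1 = 1
Total = 29143.

29143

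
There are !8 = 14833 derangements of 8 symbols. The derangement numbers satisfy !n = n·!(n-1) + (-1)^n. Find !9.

133496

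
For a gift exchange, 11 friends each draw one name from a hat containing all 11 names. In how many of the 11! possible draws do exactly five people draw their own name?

Pick the 5 fixed positions: C(11,5) = 462 ways.
The other 6 form a derangement: !6 = 265.
Total: 462 × 265 = 122430.

122430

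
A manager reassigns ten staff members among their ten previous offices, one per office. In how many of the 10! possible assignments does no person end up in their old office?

1334961

The subfactorial !10 = [10!/e] (nearest integer).
10! = 3628800, and 3628800/e ≈ 1334960.92, so !10 = 1334961.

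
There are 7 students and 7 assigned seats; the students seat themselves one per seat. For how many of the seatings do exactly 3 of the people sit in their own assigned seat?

315

Choose which 3 of the 7 are fixed: C(7,3) = 35.
The other 4 form a derangement: !4 = 9.
Total: 35 × 9 = 315.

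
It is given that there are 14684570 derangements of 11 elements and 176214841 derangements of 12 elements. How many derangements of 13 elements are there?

!13 = (13-1)·(!12 + !11) = 12·(176214841 + 14684570) = 12·190899411 = 2290792932.

2290792932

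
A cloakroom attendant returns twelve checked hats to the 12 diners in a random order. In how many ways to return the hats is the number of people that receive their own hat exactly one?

176214840

Pick the single fixed position: C(12,1) = 12 ways.
The remaining 11 must be deranged: !11 = 14684570.
Total: 12 × 14684570 = 176214840.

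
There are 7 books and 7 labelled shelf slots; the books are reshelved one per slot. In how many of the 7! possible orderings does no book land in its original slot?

Recurrence: !7 = 6·(!6 + !5).
!7 = 6·(265 + 44) = 6·309 = 1854

1854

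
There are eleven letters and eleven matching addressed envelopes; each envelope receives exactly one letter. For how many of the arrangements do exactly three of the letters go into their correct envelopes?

Choose which 3 of the 11 are fixed: C(11,3) = 165.
The remaining 8 must be deranged: !8 = 14833.
Total: 165 × 14833 = 2447445.

2447445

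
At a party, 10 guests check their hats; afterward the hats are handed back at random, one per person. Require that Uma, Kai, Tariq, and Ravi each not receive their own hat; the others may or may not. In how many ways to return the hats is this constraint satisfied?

2399760

Let A_j be the event that the j-th constrained one is fixed. By inclusion-exclusion over the 4 events:
Σ_{j=0}^{4} (-1)^j C(4,j)(10-j)!
= C(4,0)·10! - C(4,1)·9! + C(4,2)·8! - C(4,3)·7! + C(4,4)·6!
= 3628800 - 1451520 + 241920 - 20160 + 720
= 2399760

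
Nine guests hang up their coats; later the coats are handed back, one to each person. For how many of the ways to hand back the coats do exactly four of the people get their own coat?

5544

Pick the 4 fixed positions: C(9,4) = 126 ways.
The remaining 5 must be deranged: !5 = 44.
Total: 126 × 44 = 5544.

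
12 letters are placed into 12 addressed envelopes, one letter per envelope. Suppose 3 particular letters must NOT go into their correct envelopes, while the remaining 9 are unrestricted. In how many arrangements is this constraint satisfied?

369774720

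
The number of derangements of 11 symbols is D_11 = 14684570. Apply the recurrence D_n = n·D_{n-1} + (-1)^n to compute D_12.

D_12 = 12·14684570 + 1 = 176214841.

176214841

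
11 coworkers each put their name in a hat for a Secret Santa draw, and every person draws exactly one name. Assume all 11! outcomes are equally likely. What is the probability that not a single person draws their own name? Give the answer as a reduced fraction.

Favorable outcomes: !11 = 14684570.
Total outcomes: 11! = 39916800.
Probability = 14684570/39916800 = 1468457/3991680.

1468457/3991680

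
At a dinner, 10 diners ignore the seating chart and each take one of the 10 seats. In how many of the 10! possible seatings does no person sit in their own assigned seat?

1334961

Recurrence: !10 = 9·(!9 + !8).
!10 = 9·(133496 + 14833) = 9·148329 = 1334961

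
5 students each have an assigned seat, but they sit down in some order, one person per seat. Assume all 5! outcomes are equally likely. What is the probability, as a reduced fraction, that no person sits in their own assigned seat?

11/30

Favorable outcomes: !5 = 44.
Total outcomes: 5! = 120.
Probability = 44/120 = 11/30.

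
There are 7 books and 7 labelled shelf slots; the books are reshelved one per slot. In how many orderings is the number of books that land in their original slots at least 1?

Sum C(7,i)·!(7-i) for i = 1..7:
  i=1: C(7,1)·!6 = 7·265 = 1855
  i=2: C(7,2)·!5 = 21·44 = 924
  i=3: C(7,3)·!4 = 35·9 = 315
  i=4: C(7,4)·!3 = 35·2 = 70
  i=5: C(7,5)·!2 = 21·1 = 21
  i=6: C(7,6)·!1 = 7·0 = 0
  i=7: C(7,7)·!0 = 1·1 = 1
Total = 3186.

3186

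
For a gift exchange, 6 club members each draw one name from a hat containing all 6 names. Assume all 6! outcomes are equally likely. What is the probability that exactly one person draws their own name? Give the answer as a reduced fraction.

11/30

Favorable outcomes: C(6,1)·!5 = 6·44 = 264.
Total outcomes: 6! = 720.
Probability = 264/720 = 11/30.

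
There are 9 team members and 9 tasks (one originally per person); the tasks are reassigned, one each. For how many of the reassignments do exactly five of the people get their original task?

Choose which 5 of the 9 are fixed: C(9,5) = 126.
The other 4 form a derangement: !4 = 9.
Total: 126 × 9 = 1134.

1134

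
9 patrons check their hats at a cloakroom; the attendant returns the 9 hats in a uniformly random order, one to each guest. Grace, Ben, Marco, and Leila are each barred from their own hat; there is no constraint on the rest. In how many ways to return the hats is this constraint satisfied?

Let A_j be the event that the j-th constrained one is fixed. By inclusion-exclusion over the 4 events:
Σ_{j=0}^{4} (-1)^j C(4,j)(9-j)!
= C(4,0)·9! - C(4,1)·8! + C(4,2)·7! - C(4,3)·6! + C(4,4)·5!
= 362880 - 161280 + 30240 - 2880 + 120
= 229080

229080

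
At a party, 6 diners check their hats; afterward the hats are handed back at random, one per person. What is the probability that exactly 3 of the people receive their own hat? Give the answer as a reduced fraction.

1/18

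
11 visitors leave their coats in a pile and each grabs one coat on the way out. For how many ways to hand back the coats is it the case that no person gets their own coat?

14684570

The number of derangements of 11 is !11 = Σ_{k=0}^{11} (-1)^k·11!/k!
= 11! - 11!/1! + 11!/2! - 11!/3! + 11!/4! - 11!/5! + 11!/6! - 11!/7! + 11!/8! - 11!/9! + 11!/10! - 11!/11!
= 39916800 - 39916800 + 19958400 - 6652800 + 1663200 - 332640 + 55440 - 7920 + 990 - 110 + 11 - 1
= 14684570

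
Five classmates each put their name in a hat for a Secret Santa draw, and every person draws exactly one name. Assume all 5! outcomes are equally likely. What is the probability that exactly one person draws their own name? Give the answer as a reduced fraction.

Favorable outcomes: C(5,1)·!4 = 5·9 = 45.
Total outcomes: 5! = 120.
Probability = 45/120 = 3/8.

3/8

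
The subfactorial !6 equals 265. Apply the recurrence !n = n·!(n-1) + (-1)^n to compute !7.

!7 = 7·265 - 1 = 1854.

1854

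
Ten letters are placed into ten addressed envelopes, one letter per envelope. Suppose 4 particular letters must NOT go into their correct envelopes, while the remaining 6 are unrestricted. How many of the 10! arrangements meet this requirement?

2399760

Let A_j be the event that the j-th constrained one is fixed. By inclusion-exclusion over the 4 events:
Σ_{j=0}^{4} (-1)^j C(4,j)(10-j)!
= C(4,0)·10! - C(4,1)·9! + C(4,2)·8! - C(4,3)·7! + C(4,4)·6!
= 3628800 - 1451520 + 241920 - 20160 + 720
= 2399760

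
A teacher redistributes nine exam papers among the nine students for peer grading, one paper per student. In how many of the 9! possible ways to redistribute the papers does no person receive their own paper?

133496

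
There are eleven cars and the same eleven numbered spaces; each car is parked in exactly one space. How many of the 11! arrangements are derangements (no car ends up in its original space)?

14684570

The subfactorial !11 = [11!/e] (nearest integer).
11! = 39916800, and 39916800/e ≈ 14684570.08, so !11 = 14684570.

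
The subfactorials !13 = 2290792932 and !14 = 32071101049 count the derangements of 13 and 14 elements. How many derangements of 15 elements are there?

481066515734

!15 = (15-1)·(!14 + !13) = 14·(32071101049 + 2290792932) = 14·34361893981 = 481066515734.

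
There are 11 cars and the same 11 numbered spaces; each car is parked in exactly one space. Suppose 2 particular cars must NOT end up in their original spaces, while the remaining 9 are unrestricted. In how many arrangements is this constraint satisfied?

Inclusion-exclusion on the 2 forbidden self-matches:
Σ_{j=0}^{2} (-1)^j C(2,j)(11-j)!
= C(2,0)·11! - C(2,1)·10! + C(2,2)·9!
= 39916800 - 7257600 + 362880
= 33022080

33022080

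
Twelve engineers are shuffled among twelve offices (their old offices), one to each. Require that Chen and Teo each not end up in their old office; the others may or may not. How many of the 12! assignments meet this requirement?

402796800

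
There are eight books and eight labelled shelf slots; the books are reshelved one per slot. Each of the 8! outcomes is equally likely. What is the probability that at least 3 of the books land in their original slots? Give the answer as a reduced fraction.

Favorable outcomes: Σ_{i≥3} C(8,i)·!(8-i) = 56·44 + 70·9 + 56·2 + 28·1 + 8·0 + 1·1 = 3235.
Total outcomes: 8! = 40320.
Probability = 3235/40320 = 647/8064.

647/8064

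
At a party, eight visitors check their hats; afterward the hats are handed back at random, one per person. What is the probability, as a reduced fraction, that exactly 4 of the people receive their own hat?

Favorable outcomes: C(8,4)·!4 = 70·9 = 630.
Total outcomes: 8! = 40320.
Probability = 630/40320 = 1/64.

1/64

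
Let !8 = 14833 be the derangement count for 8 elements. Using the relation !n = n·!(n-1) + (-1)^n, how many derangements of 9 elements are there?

!9 = 9·14833 - 1 = 133496.

133496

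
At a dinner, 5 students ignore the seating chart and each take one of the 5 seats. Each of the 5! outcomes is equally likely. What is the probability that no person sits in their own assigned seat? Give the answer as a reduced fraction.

11/30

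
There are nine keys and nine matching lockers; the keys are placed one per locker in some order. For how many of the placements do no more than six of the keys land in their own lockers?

362843

Sum C(9,i)·!(9-i) for i = 0..6:
  i=0: C(9,0)·!9 = 1·133496 = 133496
  i=1: C(9,1)·!8 = 9·14833 = 133497
  i=2: C(9,2)·!7 = 36·1854 = 66744
  i=3: C(9,3)·!6 = 84·265 = 22260
  i=4: C(9,4)·!5 = 126·44 = 5544
  i=5: C(9,5)·!4 = 126·9 = 1134
  i=6: C(9,6)·!3 = 84·2 = 168
Total = 362843.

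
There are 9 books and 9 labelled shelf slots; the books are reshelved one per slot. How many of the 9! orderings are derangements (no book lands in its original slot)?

Recurrence: !9 = 9·!8 + (-1)^9.
!9 = 9·14833 - 1 = 133496

133496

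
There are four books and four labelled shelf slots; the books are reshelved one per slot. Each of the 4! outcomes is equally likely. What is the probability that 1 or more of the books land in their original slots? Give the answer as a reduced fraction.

5/8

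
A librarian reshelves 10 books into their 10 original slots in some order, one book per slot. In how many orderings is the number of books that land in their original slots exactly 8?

45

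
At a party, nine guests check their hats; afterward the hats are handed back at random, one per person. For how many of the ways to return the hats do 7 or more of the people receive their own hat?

# with exactly i fixed is C(9,i)·!(9-i); sum over i=7..9:
  i=7: C(9,7)·!2 = 36·1 = 36
  i=8: C(9,8)·!1 = 9·0 = 0
  i=9: C(9,9)·!0 = 1·1 = 1
Total = 37.

37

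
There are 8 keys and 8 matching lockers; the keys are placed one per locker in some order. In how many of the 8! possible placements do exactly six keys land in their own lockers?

28

Choose which 6 of the 8 are fixed: C(8,6) = 28.
The other 2 form a derangement: !2 = 1.
Total: 28 × 1 = 28.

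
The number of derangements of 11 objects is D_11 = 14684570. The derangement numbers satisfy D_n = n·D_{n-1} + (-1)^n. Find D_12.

176214841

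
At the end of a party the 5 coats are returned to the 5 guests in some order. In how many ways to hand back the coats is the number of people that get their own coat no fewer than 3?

# with exactly i fixed is C(5,i)·!(5-i); sum over i=3..5:
  i=3: C(5,3)·!2 = 10·1 = 10
  i=4: C(5,4)·!1 = 5·0 = 0
  i=5: C(5,5)·!0 = 1·1 = 1
Total = 11.

11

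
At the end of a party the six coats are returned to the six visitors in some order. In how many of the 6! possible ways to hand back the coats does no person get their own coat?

265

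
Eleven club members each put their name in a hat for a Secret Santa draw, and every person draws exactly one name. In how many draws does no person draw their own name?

14684570

!11 = 11! · Σ_{k=0}^{11} (-1)^k/k!
= 11! - 11!/1! + 11!/2! - 11!/3! + 11!/4! - 11!/5! + 11!/6! - 11!/7! + 11!/8! - 11!/9! + 11!/10! - 11!/11!
= 39916800 - 39916800 + 19958400 - 6652800 + 1663200 - 332640 + 55440 - 7920 + 990 - 110 + 11 - 1
= 14684570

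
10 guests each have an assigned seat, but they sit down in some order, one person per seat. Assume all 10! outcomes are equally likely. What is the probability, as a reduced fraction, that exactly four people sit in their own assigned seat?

Favorable outcomes: C(10,4)·!6 = 210·265 = 55650.
Total outcomes: 10! = 3628800.
Probability = 55650/3628800 = 53/3456.

53/3456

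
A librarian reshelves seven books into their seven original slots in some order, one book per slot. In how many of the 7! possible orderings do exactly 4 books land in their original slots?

70

Choose which 4 of the 7 are fixed: C(7,4) = 35.
The remaining 3 must be deranged: !3 = 2.
Total: 35 × 2 = 70.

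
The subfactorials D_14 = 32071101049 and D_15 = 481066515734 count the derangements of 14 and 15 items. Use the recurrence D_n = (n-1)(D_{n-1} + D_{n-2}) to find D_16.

7697064251745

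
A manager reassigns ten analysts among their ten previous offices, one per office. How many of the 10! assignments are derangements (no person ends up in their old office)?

1334961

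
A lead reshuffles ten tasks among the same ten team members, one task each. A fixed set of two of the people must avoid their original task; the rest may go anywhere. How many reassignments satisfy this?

2943360

Let A_j be the event that the j-th constrained one is fixed. By inclusion-exclusion over the 2 events:
Σ_{j=0}^{2} (-1)^j C(2,j)(10-j)!
= C(2,0)·10! - C(2,1)·9! + C(2,2)·8!
= 3628800 - 725760 + 40320
= 2943360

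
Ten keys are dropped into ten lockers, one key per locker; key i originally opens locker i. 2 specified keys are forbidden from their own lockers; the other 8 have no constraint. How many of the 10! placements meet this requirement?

2943360

Let A_j be the event that the j-th constrained one is fixed. By inclusion-exclusion over the 2 events:
Σ_{j=0}^{2} (-1)^j C(2,j)(10-j)!
= C(2,0)·10! - C(2,1)·9! + C(2,2)·8!
= 3628800 - 725760 + 40320
= 2943360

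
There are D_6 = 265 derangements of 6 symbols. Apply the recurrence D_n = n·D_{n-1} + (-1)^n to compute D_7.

1854

D_7 = 7·265 - 1 = 1854.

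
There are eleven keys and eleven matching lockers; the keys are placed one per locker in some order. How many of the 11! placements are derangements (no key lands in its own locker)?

!11 is the nearest integer to 11!/e.
11! = 39916800, and 39916800/e ≈ 14684570.08, so !11 = 14684570.

14684570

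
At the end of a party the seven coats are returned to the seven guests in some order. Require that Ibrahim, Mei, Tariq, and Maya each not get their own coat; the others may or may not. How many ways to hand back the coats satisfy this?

2790

Inclusion-exclusion on the 4 forbidden self-matches:
Σ_{j=0}^{4} (-1)^j C(4,j)(7-j)!
= C(4,0)·7! - C(4,1)·6! + C(4,2)·5! - C(4,3)·4! + C(4,4)·3!
= 5040 - 2880 + 720 - 96 + 6
= 2790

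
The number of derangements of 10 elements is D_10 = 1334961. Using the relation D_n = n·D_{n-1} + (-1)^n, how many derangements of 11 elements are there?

D_11 = 11·1334961 - 1 = 14684570.

14684570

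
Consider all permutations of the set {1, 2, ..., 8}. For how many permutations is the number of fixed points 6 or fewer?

Sum C(8,i)·!(8-i) for i = 0..6:
  i=0: C(8,0)·!8 = 1·14833 = 14833
  i=1: C(8,1)·!7 = 8·1854 = 14832
  i=2: C(8,2)·!6 = 28·265 = 7420
  i=3: C(8,3)·!5 = 56·44 = 2464
  i=4: C(8,4)·!4 = 70·9 = 630
  i=5: C(8,5)·!3 = 56·2 = 112
  i=6: C(8,6)·!2 = 28·1 = 28
Total = 40319.

40319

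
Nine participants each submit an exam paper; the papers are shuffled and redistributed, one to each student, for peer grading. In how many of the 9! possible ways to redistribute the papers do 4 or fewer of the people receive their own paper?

361541

Sum C(9,i)·!(9-i) for i = 0..4:
  i=0: C(9,0)·!9 = 1·133496 = 133496
  i=1: C(9,1)·!8 = 9·14833 = 133497
  i=2: C(9,2)·!7 = 36·1854 = 66744
  i=3: C(9,3)·!6 = 84·265 = 22260
  i=4: C(9,4)·!5 = 126·44 = 5544
Total = 361541.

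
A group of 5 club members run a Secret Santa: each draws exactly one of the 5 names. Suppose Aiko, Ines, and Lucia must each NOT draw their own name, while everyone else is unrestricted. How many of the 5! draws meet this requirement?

Let A_j be the event that the j-th constrained one is fixed. By inclusion-exclusion over the 3 events:
Σ_{j=0}^{3} (-1)^j C(3,j)(5-j)!
= C(3,0)·5! - C(3,1)·4! + C(3,2)·3! - C(3,3)·2!
= 120 - 72 + 18 - 2
= 64

64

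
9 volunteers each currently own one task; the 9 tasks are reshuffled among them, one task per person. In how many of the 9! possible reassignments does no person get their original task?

133496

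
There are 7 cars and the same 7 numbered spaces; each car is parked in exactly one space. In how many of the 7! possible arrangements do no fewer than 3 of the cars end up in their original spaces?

407

# with exactly i fixed is C(7,i)·!(7-i); sum over i=3..7:
  i=3: C(7,3)·!4 = 35·9 = 315
  i=4: C(7,4)·!3 = 35·2 = 70
  i=5: C(7,5)·!2 = 21·1 = 21
  i=6: C(7,6)·!1 = 7·0 = 0
  i=7: C(7,7)·!0 = 1·1 = 1
Total = 407.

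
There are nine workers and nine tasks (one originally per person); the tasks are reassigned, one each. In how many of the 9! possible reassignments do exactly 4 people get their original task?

Pick the 4 fixed positions: C(9,4) = 126 ways.
The other 5 form a derangement: !5 = 44.
Total: 126 × 44 = 5544.

5544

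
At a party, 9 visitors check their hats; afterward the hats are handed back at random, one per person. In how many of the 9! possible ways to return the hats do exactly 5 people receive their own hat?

1134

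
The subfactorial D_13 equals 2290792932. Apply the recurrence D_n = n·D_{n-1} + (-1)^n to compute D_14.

32071101049

D_14 = 14·2290792932 + 1 = 32071101049.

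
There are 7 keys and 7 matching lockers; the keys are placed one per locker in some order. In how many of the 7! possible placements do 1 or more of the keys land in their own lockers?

3186

# with exactly i fixed is C(7,i)·!(7-i); sum over i=1..7:
  i=1: C(7,1)·!6 = 7·265 = 1855
  i=2: C(7,2)·!5 = 21·44 = 924
  i=3: C(7,3)·!4 = 35·9 = 315
  i=4: C(7,4)·!3 = 35·2 = 70
  i=5: C(7,5)·!2 = 21·1 = 21
  i=6: C(7,6)·!1 = 7·0 = 0
  i=7: C(7,7)·!0 = 1·1 = 1
Total = 3186.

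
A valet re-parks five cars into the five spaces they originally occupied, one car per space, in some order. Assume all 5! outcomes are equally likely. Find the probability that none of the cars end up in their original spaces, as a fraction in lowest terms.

Favorable outcomes: !5 = 44.
Total outcomes: 5! = 120.
Probability = 44/120 = 11/30.

11/30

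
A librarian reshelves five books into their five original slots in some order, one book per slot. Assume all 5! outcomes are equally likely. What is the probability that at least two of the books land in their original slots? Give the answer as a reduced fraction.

Favorable outcomes: Σ_{i≥2} C(5,i)·!(5-i) = 10·2 + 10·1 + 5·0 + 1·1 = 31.
Total outcomes: 5! = 120.
Probability = 31/120 = 31/120.

31/120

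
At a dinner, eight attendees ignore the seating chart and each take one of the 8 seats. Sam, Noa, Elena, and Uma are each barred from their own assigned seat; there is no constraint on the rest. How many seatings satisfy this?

Inclusion-exclusion on the 4 forbidden self-matches:
Σ_{j=0}^{4} (-1)^j C(4,j)(8-j)!
= C(4,0)·8! - C(4,1)·7! + C(4,2)·6! - C(4,3)·5! + C(4,4)·4!
= 40320 - 20160 + 4320 - 480 + 24
= 24024

24024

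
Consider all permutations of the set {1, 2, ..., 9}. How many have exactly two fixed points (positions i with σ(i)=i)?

Choose which 2 of the 9 are fixed: C(9,2) = 36.
The remaining 7 must be deranged: !7 = 1854.
Total: 36 × 1854 = 66744.

66744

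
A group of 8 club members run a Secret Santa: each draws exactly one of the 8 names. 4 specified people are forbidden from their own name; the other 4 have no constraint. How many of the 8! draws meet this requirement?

24024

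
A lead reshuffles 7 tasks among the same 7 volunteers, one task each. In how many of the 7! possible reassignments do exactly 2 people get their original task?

Choose which 2 of the 7 are fixed: C(7,2) = 21.
The remaining 5 must be deranged: !5 = 44.
Total: 21 × 44 = 924.

924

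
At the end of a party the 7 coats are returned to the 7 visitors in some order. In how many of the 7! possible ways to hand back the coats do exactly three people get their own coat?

315

Pick the 3 fixed positions: C(7,3) = 35 ways.
The other 4 form a derangement: !4 = 9.
Total: 35 × 9 = 315.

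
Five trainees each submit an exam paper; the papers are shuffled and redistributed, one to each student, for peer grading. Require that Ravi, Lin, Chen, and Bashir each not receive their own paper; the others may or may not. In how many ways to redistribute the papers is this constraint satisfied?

53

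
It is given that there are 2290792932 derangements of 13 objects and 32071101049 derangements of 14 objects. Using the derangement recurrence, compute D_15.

D_15 = (15-1)·(D_14 + D_13) = 14·(32071101049 + 2290792932) = 14·34361893981 = 481066515734.

481066515734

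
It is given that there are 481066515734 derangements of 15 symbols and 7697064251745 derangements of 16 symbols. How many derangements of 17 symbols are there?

130850092279664

D_17 = (17-1)·(D_16 + D_15) = 16·(7697064251745 + 481066515734) = 16·8178130767479 = 130850092279664.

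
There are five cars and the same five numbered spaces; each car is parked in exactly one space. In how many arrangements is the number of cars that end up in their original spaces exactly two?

20

Pick the 2 fixed positions: C(5,2) = 10 ways.
The other 3 form a derangement: !3 = 2.
Total: 10 × 2 = 20.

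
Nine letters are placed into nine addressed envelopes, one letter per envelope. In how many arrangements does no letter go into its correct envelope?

133496

Use !n = (n-1)(!(n-1) + !(n-2)).
!9 = 8·(14833 + 1854) = 8·16687 = 133496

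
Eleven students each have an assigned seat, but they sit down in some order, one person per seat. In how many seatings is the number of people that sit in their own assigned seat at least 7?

3356

Sum C(11,i)·!(11-i) for i = 7..11:
  i=7: C(11,7)·!4 = 330·9 = 2970
  i=8: C(11,8)·!3 = 165·2 = 330
  i=9: C(11,9)·!2 = 55·1 = 55
  i=10: C(11,10)·!1 = 11·0 = 0
  i=11: C(11,11)·!0 = 1·1 = 1
Total = 3356.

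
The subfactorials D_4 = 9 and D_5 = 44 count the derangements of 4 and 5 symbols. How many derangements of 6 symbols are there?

D_6 = (6-1)·(D_5 + D_4) = 5·(44 + 9) = 5·53 = 265.

265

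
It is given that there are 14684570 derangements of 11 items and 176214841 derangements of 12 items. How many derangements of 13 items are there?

D_13 = (13-1)·(D_12 + D_11) = 12·(176214841 + 14684570) = 12·190899411 = 2290792932.

2290792932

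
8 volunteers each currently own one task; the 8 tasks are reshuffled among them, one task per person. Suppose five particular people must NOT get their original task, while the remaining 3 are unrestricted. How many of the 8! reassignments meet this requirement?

21234

Let A_j be the event that the j-th constrained one is fixed. By inclusion-exclusion over the 5 events:
Σ_{j=0}^{5} (-1)^j C(5,j)(8-j)!
= C(5,0)·8! - C(5,1)·7! + C(5,2)·6! - C(5,3)·5! + C(5,4)·4! - C(5,5)·3!
= 40320 - 25200 + 7200 - 1200 + 120 - 6
= 21234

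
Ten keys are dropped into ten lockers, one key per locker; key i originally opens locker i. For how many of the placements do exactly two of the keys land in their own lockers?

Pick the 2 fixed positions: C(10,2) = 45 ways.
The remaining 8 must be deranged: !8 = 14833.
Total: 45 × 14833 = 667485.

667485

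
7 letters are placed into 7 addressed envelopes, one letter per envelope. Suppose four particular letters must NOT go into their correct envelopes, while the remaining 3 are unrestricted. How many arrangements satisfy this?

Inclusion-exclusion on the 4 forbidden self-matches:
Σ_{j=0}^{4} (-1)^j C(4,j)(7-j)!
= C(4,0)·7! - C(4,1)·6! + C(4,2)·5! - C(4,3)·4! + C(4,4)·3!
= 5040 - 2880 + 720 - 96 + 6
= 2790

2790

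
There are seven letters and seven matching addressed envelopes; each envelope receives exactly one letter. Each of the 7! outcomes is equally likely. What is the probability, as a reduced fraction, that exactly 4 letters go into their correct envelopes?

Favorable outcomes: C(7,4)·!3 = 35·2 = 70.
Total outcomes: 7! = 5040.
Probability = 70/5040 = 1/72.

1/72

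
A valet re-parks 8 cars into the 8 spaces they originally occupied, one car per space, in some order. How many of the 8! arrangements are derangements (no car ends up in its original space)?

14833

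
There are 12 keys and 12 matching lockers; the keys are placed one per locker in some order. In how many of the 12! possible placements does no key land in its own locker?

The subfactorial !12 = [12!/e] (nearest integer).
12! = 479001600, and 479001600/e ≈ 176214840.93, so !12 = 176214841.

176214841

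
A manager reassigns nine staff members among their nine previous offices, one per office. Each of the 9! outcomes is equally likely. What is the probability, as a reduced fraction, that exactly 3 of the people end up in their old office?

Favorable outcomes: C(9,3)·!6 = 84·265 = 22260.
Total outcomes: 9! = 362880.
Probability = 22260/362880 = 53/864.

53/864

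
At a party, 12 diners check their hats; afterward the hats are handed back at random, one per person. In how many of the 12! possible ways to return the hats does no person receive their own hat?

By inclusion-exclusion, !12 = Σ (-1)^k · 12!/k! for k=0..12
= 12! - 12!/1! + 12!/2! - 12!/3! + 12!/4! - 12!/5! + 12!/6! - 12!/7! + 12!/8! - 12!/9! + 12!/10! - 12!/11! + 12!/12!
= 479001600 - 479001600 + 239500800 - 79833600 + 19958400 - 3991680 + 665280 - 95040 + 11880 - 1320 + 132 - 12 + 1
= 176214841

176214841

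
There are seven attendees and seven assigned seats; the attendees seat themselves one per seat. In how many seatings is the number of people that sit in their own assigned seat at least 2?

# with exactly i fixed is C(7,i)·!(7-i); sum over i=2..7:
  i=2: C(7,2)·!5 = 21·44 = 924
  i=3: C(7,3)·!4 = 35·9 = 315
  i=4: C(7,4)·!3 = 35·2 = 70
  i=5: C(7,5)·!2 = 21·1 = 21
  i=6: C(7,6)·!1 = 7·0 = 0
  i=7: C(7,7)·!0 = 1·1 = 1
Total = 1331.

1331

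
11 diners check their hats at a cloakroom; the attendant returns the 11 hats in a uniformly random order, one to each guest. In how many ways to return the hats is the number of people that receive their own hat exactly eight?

330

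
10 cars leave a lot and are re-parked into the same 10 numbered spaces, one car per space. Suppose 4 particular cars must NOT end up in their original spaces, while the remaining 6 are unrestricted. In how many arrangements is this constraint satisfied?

2399760

Inclusion-exclusion on the 4 forbidden self-matches:
Σ_{j=0}^{4} (-1)^j C(4,j)(10-j)!
= C(4,0)·10! - C(4,1)·9! + C(4,2)·8! - C(4,3)·7! + C(4,4)·6!
= 3628800 - 1451520 + 241920 - 20160 + 720
= 2399760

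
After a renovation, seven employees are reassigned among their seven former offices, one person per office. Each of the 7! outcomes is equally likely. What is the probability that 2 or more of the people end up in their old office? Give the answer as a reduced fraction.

1331/5040

Favorable outcomes: Σ_{i≥2} C(7,i)·!(7-i) = 21·44 + 35·9 + 35·2 + 21·1 + 7·0 + 1·1 = 1331.
Total outcomes: 7! = 5040.
Probability = 1331/5040 = 1331/5040.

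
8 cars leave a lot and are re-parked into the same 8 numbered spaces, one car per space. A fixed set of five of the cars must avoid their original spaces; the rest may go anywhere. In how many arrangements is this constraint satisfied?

21234

Let A_j be the event that the j-th constrained one is fixed. By inclusion-exclusion over the 5 events:
Σ_{j=0}^{5} (-1)^j C(5,j)(8-j)!
= C(5,0)·8! - C(5,1)·7! + C(5,2)·6! - C(5,3)·5! + C(5,4)·4! - C(5,5)·3!
= 40320 - 25200 + 7200 - 1200 + 120 - 6
= 21234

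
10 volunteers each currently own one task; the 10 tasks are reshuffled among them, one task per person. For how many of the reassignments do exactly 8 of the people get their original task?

Choose which 8 of the 10 are fixed: C(10,8) = 45.
The remaining 2 must be deranged: !2 = 1.
Total: 45 × 1 = 45.

45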